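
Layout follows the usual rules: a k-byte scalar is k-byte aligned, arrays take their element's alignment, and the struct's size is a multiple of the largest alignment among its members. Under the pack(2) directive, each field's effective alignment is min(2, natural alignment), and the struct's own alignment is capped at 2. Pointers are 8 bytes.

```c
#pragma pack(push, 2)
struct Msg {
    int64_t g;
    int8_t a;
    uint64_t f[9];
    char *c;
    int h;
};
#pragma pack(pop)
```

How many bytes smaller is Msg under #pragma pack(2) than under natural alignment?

natural layout:
  0..8  g  (8B, 8-aligned)
  8..9  a  (1B, 1-aligned)
  9..16  -- padding (7B)
  16..88  f  (72B, 8-aligned)
  88..96  c  (8B, 8-aligned)
  96..100  h  (4B, 4-aligned)
  100..104  -- tail padding (4B)
  sizeof = 104, alignof = 8
packed(2) layout:
  0..8  g  (8B, 2-aligned)
  8..9  a  (1B, 1-aligned)
  9..10  -- padding (1B)
  10..82  f  (72B, 2-aligned)
  82..90  c  (8B, 2-aligned)
  90..94  h  (4B, 2-aligned)
  sizeof = 94, alignof = 2
104 − 94 = 10

10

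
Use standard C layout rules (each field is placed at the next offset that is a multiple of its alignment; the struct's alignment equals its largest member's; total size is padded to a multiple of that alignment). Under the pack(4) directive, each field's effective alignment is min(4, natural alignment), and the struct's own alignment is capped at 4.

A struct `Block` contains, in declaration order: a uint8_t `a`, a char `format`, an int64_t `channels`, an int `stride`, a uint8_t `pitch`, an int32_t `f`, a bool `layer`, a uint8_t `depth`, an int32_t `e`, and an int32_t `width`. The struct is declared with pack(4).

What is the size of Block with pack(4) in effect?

36

@0: a [1B, align 1] → 1
@1: format [1B, align 1] → 2
+2 pad (align 4)
@4: channels [8B, align 4] → 12
@12: stride [4B, align 4] → 16
@16: pitch [1B, align 1] → 17
+3 pad (align 4)
@20: f [4B, align 4] → 24
@24: layer [1B, align 1] → 25
@25: depth [1B, align 1] → 26
+2 pad (align 4)
@28: e [4B, align 4] → 32
@32: width [4B, align 4] → 36
size 36, align 4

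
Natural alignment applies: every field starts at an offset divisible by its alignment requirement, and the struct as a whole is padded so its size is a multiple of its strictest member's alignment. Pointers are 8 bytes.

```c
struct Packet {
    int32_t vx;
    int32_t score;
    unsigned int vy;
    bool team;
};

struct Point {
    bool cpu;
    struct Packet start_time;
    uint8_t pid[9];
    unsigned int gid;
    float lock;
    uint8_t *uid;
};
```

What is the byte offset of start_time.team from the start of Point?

16

Packet: @0: vx [4B, align 4] → 4; @4: score [4B, align 4] → 8; @8: vy [4B, align 4] → 12; @12: team [1B, align 1] → 13; +3 tail pad (align 4); size 16, align 4
@0: cpu [1B, align 1] → 1
+3 pad (align 4)
@4: start_time [16B, align 4] → 20
within Packet: team at 12
4 + 12 = 16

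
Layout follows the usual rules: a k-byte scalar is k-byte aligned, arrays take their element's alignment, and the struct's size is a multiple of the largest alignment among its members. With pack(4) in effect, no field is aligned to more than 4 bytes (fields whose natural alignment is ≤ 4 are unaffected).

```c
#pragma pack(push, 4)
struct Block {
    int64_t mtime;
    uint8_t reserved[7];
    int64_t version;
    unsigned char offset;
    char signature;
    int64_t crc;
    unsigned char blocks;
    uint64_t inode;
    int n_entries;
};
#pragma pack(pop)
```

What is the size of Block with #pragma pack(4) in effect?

52

0..8  mtime  (8B, 4-aligned)
8..15  reserved  (7B, 1-aligned)
15..16  -- padding (1B)
16..24  version  (8B, 4-aligned)
24..25  offset  (1B, 1-aligned)
25..26  signature  (1B, 1-aligned)
26..28  -- padding (2B)
28..36  crc  (8B, 4-aligned)
36..37  blocks  (1B, 1-aligned)
37..40  -- padding (3B)
40..48  inode  (8B, 4-aligned)
48..52  n_entries  (4B, 4-aligned)
sizeof = 52, alignof = 4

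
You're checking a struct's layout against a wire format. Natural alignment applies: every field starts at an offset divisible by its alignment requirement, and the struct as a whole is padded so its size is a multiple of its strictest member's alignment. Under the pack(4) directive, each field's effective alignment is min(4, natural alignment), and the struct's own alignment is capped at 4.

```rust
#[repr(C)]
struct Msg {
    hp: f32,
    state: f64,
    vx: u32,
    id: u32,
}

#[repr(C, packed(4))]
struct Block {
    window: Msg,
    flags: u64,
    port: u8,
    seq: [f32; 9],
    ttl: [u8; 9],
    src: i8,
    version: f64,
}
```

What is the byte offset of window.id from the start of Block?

Msg: @0: hp [4B, align 4] → 4; +4 pad (align 8); @8: state [8B, align 8] → 16; @16: vx [4B, align 4] → 20; @20: id [4B, align 4] → 24; size 24, align 8
@0: window [24B, align 4] → 24
within Msg: id at 20
0 + 20 = 20

20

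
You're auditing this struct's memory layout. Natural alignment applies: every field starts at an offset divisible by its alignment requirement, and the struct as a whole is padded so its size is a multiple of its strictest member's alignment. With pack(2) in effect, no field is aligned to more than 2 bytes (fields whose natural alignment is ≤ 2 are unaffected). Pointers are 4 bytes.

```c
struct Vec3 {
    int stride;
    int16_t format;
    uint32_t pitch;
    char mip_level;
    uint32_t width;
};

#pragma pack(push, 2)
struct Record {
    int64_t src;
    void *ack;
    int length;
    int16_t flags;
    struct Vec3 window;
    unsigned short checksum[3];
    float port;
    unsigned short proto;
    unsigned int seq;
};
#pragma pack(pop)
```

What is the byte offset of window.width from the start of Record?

Vec3: 0..4  stride  (4B, 4-aligned); 4..6  format  (2B, 2-aligned); 6..8  -- padding (2B); 8..12  pitch  (4B, 4-aligned); 12..13  mip_level  (1B, 1-aligned); 13..16  -- padding (3B); 16..20  width  (4B, 4-aligned); sizeof = 20, alignof = 4
0..8  src  (8B, 2-aligned)
8..12  ack  (4B, 2-aligned)
12..16  length  (4B, 2-aligned)
16..18  flags  (2B, 2-aligned)
18..38  window  (20B, 2-aligned)
within Vec3: width at 16
18 + 16 = 34

34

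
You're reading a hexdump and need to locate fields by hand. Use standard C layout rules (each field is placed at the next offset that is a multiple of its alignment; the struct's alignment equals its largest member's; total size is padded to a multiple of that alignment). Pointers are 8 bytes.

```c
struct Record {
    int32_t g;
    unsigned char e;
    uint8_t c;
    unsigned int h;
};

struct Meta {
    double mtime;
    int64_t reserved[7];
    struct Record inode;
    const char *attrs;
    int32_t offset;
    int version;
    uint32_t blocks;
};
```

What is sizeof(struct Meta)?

Record: g at 0 (size 4, align 4) → ends 4; e at 4 (size 1, align 1) → ends 5; c at 5 (size 1, align 1) → ends 6; pad 2 to align 4 for h; h at 8 (size 4, align 4) → ends 12; total 12 bytes, alignment 4
mtime at 0 (size 8, align 8) → ends 8
reserved at 8 (size 56, align 8) → ends 64
inode at 64 (size 12, align 4) → ends 76
pad 4 to align 8 for attrs
attrs at 80 (size 8, align 8) → ends 88
offset at 88 (size 4, align 4) → ends 92
version at 92 (size 4, align 4) → ends 96
blocks at 96 (size 4, align 4) → ends 100
tail pad 4 to reach multiple of 8
total 104 bytes, alignment 8

104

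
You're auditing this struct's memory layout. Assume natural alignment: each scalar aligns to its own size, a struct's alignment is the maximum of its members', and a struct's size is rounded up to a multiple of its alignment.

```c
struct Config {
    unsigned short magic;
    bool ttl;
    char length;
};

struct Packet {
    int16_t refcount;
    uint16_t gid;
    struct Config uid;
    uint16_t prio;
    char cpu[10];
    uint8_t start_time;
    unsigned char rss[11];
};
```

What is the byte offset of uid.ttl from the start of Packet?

6

Config: 0..2  magic  (2B, 2-aligned); 2..3  ttl  (1B, 1-aligned); 3..4  length  (1B, 1-aligned); sizeof = 4, alignof = 2
0..2  refcount  (2B, 2-aligned)
2..4  gid  (2B, 2-aligned)
4..8  uid  (4B, 2-aligned)
within Config: ttl at 2
4 + 2 = 6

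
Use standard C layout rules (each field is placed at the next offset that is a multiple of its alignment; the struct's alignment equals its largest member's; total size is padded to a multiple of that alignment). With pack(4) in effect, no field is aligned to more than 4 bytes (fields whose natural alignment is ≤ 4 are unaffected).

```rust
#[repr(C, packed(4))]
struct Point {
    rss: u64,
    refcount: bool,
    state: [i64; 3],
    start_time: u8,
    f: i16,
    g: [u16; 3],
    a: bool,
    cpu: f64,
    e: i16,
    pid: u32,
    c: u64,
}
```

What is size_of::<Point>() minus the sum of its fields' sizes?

0..8  rss  (8B, 4-aligned)
8..9  refcount  (1B, 1-aligned)
9..12  -- padding (3B)
12..36  state  (24B, 4-aligned)
36..37  start_time  (1B, 1-aligned)
37..38  -- padding (1B)
38..40  f  (2B, 2-aligned)
40..46  g  (6B, 2-aligned)
46..47  a  (1B, 1-aligned)
47..48  -- padding (1B)
48..56  cpu  (8B, 4-aligned)
56..58  e  (2B, 2-aligned)
58..60  -- padding (2B)
60..64  pid  (4B, 4-aligned)
64..72  c  (8B, 4-aligned)
sizeof = 72, alignof = 4
data bytes 65, size 72 → padding 7

7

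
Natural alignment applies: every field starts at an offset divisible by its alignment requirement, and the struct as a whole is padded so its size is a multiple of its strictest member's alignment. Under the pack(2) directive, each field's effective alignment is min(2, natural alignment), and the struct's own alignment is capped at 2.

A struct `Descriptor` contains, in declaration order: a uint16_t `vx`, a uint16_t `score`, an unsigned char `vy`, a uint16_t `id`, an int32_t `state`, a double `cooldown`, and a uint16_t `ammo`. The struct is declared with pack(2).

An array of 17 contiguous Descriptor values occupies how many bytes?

0..2  vx  (2B, 2-aligned)
2..4  score  (2B, 2-aligned)
4..5  vy  (1B, 1-aligned)
5..6  -- padding (1B)
6..8  id  (2B, 2-aligned)
8..12  state  (4B, 2-aligned)
12..20  cooldown  (8B, 2-aligned)
20..22  ammo  (2B, 2-aligned)
sizeof = 22, alignof = 2
array of 17: 17 × 22 = 374

374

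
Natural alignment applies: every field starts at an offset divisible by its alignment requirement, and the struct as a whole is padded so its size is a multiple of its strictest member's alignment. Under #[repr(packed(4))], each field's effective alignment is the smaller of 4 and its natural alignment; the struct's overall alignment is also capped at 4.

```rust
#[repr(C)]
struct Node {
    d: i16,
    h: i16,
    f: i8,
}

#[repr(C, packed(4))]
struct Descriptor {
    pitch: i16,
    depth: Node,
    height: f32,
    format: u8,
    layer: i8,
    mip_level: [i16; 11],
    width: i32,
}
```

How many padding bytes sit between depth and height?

0

Node: @0: d [2B, align 2] → 2; @2: h [2B, align 2] → 4; @4: f [1B, align 1] → 5; +1 tail pad (align 2); size 6, align 2
@0: pitch [2B, align 2] → 2
@2: depth [6B, align 2] → 8
@8: height [4B, align 4] → 12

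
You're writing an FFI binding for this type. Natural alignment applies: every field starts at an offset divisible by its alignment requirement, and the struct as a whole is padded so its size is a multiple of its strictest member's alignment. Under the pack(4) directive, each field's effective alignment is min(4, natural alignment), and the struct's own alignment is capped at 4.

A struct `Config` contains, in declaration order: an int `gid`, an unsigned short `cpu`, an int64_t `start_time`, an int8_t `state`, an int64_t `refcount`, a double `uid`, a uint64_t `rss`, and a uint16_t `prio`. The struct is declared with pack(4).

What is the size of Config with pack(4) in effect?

48

0..4  gid  (4B, 4-aligned)
4..6  cpu  (2B, 2-aligned)
6..8  -- padding (2B)
8..16  start_time  (8B, 4-aligned)
16..17  state  (1B, 1-aligned)
17..20  -- padding (3B)
20..28  refcount  (8B, 4-aligned)
28..36  uid  (8B, 4-aligned)
36..44  rss  (8B, 4-aligned)
44..46  prio  (2B, 2-aligned)
46..48  -- tail padding (2B)
sizeof = 48, alignof = 4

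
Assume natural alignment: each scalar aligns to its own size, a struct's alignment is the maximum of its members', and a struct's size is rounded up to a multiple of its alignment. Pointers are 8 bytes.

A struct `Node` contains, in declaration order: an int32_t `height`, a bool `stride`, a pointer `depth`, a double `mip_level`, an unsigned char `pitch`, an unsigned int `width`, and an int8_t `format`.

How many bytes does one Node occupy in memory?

40

@0: height [4B, align 4] → 4
@4: stride [1B, align 1] → 5
+3 pad (align 8)
@8: depth [8B, align 8] → 16
@16: mip_level [8B, align 8] → 24
@24: pitch [1B, align 1] → 25
+3 pad (align 4)
@28: width [4B, align 4] → 32
@32: format [1B, align 1] → 33
+7 tail pad (align 8)
size 40, align 8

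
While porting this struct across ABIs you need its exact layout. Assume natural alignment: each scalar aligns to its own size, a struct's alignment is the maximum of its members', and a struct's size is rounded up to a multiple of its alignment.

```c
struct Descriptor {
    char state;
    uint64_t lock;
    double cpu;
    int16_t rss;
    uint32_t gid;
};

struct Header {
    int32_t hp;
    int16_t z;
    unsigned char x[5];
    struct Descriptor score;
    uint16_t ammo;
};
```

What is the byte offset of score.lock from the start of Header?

Descriptor: 0..1  state  (1B, 1-aligned); 1..8  -- padding (7B); 8..16  lock  (8B, 8-aligned); 16..24  cpu  (8B, 8-aligned); 24..26  rss  (2B, 2-aligned); 26..28  -- padding (2B); 28..32  gid  (4B, 4-aligned); sizeof = 32, alignof = 8
0..4  hp  (4B, 4-aligned)
4..6  z  (2B, 2-aligned)
6..11  x  (5B, 1-aligned)
11..16  -- padding (5B)
16..48  score  (32B, 8-aligned)
within Descriptor: lock at 8
16 + 8 = 24

24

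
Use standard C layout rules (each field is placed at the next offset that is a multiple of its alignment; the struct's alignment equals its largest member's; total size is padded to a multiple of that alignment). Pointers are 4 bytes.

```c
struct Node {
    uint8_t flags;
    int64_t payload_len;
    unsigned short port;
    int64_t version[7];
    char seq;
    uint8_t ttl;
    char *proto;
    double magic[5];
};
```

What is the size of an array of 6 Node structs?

0..1  flags  (1B, 1-aligned)
1..8  -- padding (7B)
8..16  payload_len  (8B, 8-aligned)
16..18  port  (2B, 2-aligned)
18..24  -- padding (6B)
24..80  version  (56B, 8-aligned)
80..81  seq  (1B, 1-aligned)
81..82  ttl  (1B, 1-aligned)
82..84  -- padding (2B)
84..88  proto  (4B, 4-aligned)
88..128  magic  (40B, 8-aligned)
sizeof = 128, alignof = 8
array of 6: 6 × 128 = 768

768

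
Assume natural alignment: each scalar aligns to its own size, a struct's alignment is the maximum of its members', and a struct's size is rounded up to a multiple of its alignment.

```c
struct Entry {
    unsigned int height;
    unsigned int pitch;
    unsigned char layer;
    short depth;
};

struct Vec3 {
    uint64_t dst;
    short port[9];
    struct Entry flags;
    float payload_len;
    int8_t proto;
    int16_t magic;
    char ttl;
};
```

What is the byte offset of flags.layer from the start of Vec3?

Entry: 0..4  height  (4B, 4-aligned); 4..8  pitch  (4B, 4-aligned); 8..9  layer  (1B, 1-aligned); 9..10  -- padding (1B); 10..12  depth  (2B, 2-aligned); sizeof = 12, alignof = 4
0..8  dst  (8B, 8-aligned)
8..26  port  (18B, 2-aligned)
26..28  -- padding (2B)
28..40  flags  (12B, 4-aligned)
within Entry: layer at 8
28 + 8 = 36

36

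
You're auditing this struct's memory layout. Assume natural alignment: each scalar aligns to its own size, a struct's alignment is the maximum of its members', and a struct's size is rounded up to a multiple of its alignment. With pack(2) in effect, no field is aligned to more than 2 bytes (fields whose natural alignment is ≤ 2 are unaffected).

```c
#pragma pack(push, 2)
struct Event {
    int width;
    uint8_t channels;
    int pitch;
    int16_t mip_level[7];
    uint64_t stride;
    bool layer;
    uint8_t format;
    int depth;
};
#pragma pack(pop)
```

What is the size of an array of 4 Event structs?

152

@0: width [4B, align 2] → 4
@4: channels [1B, align 1] → 5
+1 pad (align 2)
@6: pitch [4B, align 2] → 10
@10: mip_level [14B, align 2] → 24
@24: stride [8B, align 2] → 32
@32: layer [1B, align 1] → 33
@33: format [1B, align 1] → 34
@34: depth [4B, align 2] → 38
size 38, align 2
array of 4: 4 × 38 = 152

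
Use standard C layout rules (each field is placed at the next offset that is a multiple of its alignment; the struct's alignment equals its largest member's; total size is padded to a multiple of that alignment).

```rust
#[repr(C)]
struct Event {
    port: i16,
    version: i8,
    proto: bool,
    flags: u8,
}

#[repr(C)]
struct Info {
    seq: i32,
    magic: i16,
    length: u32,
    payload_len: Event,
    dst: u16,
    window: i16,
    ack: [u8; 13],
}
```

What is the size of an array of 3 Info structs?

Event: 0..2  port  (2B, 2-aligned); 2..3  version  (1B, 1-aligned); 3..4  proto  (1B, 1-aligned); 4..5  flags  (1B, 1-aligned); 5..6  -- tail padding (1B); sizeof = 6, alignof = 2
0..4  seq  (4B, 4-aligned)
4..6  magic  (2B, 2-aligned)
6..8  -- padding (2B)
8..12  length  (4B, 4-aligned)
12..18  payload_len  (6B, 2-aligned)
18..20  dst  (2B, 2-aligned)
20..22  window  (2B, 2-aligned)
22..35  ack  (13B, 1-aligned)
35..36  -- tail padding (1B)
sizeof = 36, alignof = 4
array of 3: 3 × 36 = 108

108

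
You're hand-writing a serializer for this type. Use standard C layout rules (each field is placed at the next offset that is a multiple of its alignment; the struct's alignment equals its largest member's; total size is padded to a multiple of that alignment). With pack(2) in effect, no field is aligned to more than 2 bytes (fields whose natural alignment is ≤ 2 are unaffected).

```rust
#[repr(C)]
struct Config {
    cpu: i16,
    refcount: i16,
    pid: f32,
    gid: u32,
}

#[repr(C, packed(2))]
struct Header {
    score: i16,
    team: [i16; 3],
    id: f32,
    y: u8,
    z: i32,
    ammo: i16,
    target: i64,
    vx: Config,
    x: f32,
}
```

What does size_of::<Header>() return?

Config: @0: cpu [2B, align 2] → 2; @2: refcount [2B, align 2] → 4; @4: pid [4B, align 4] → 8; @8: gid [4B, align 4] → 12; size 12, align 4
@0: score [2B, align 2] → 2
@2: team [6B, align 2] → 8
@8: id [4B, align 2] → 12
@12: y [1B, align 1] → 13
+1 pad (align 2)
@14: z [4B, align 2] → 18
@18: ammo [2B, align 2] → 20
@20: target [8B, align 2] → 28
@28: vx [12B, align 2] → 40
@40: x [4B, align 2] → 44
size 44, align 2

44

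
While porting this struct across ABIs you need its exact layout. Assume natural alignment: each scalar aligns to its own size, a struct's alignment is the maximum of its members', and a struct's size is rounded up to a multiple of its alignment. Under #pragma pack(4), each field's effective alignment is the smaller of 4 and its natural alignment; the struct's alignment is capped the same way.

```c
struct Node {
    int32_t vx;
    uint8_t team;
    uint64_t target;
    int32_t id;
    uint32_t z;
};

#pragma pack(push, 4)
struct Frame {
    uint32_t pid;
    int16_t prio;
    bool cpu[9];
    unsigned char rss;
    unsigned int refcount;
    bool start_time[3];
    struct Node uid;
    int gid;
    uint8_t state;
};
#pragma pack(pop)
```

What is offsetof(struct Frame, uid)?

24

Node: 0..4  vx  (4B, 4-aligned); 4..5  team  (1B, 1-aligned); 5..8  -- padding (3B); 8..16  target  (8B, 8-aligned); 16..20  id  (4B, 4-aligned); 20..24  z  (4B, 4-aligned); sizeof = 24, alignof = 8
0..4  pid  (4B, 4-aligned)
4..6  prio  (2B, 2-aligned)
6..15  cpu  (9B, 1-aligned)
15..16  rss  (1B, 1-aligned)
16..20  refcount  (4B, 4-aligned)
20..23  start_time  (3B, 1-aligned)
23..24  -- padding (1B)
24..48  uid  (24B, 4-aligned)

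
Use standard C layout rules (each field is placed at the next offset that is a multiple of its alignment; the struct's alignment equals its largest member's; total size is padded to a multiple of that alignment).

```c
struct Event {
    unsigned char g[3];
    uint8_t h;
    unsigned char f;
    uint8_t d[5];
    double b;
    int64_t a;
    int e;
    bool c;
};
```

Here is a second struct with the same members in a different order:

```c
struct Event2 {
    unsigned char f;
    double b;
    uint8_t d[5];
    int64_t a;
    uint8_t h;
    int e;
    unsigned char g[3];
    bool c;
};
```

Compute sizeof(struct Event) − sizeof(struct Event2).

-8

g at 0 (size 3, align 1) → ends 3
h at 3 (size 1, align 1) → ends 4
f at 4 (size 1, align 1) → ends 5
d at 5 (size 5, align 1) → ends 10
pad 6 to align 8 for b
b at 16 (size 8, align 8) → ends 24
a at 24 (size 8, align 8) → ends 32
e at 32 (size 4, align 4) → ends 36
c at 36 (size 1, align 1) → ends 37
tail pad 3 to reach multiple of 8
total 40 bytes, alignment 8
— Event2 —
f at 0 (size 1, align 1) → ends 1
pad 7 to align 8 for b
b at 8 (size 8, align 8) → ends 16
d at 16 (size 5, align 1) → ends 21
pad 3 to align 8 for a
a at 24 (size 8, align 8) → ends 32
h at 32 (size 1, align 1) → ends 33
pad 3 to align 4 for e
e at 36 (size 4, align 4) → ends 40
g at 40 (size 3, align 1) → ends 43
c at 43 (size 1, align 1) → ends 44
tail pad 4 to reach multiple of 8
total 48 bytes, alignment 8
40 − 48 = -8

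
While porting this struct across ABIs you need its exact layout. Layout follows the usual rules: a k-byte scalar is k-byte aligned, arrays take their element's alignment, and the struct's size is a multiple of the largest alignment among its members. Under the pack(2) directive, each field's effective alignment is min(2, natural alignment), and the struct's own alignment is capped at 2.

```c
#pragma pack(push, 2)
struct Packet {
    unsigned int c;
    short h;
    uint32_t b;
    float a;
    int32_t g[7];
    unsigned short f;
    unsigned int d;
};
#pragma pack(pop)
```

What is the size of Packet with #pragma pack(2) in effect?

48

0..4  c  (4B, 2-aligned)
4..6  h  (2B, 2-aligned)
6..10  b  (4B, 2-aligned)
10..14  a  (4B, 2-aligned)
14..42  g  (28B, 2-aligned)
42..44  f  (2B, 2-aligned)
44..48  d  (4B, 2-aligned)
sizeof = 48, alignof = 2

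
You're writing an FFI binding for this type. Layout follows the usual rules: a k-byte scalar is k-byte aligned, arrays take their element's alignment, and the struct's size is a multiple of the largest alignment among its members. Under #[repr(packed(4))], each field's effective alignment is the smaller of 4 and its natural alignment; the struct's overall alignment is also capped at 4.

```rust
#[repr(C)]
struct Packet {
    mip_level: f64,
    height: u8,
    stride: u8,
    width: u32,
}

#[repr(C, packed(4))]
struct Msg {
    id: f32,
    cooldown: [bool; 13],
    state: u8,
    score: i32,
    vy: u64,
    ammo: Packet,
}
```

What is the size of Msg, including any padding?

Packet: mip_level at 0 (size 8, align 8) → ends 8; height at 8 (size 1, align 1) → ends 9; stride at 9 (size 1, align 1) → ends 10; pad 2 to align 4 for width; width at 12 (size 4, align 4) → ends 16; total 16 bytes, alignment 8
id at 0 (size 4, align 4) → ends 4
cooldown at 4 (size 13, align 1) → ends 17
state at 17 (size 1, align 1) → ends 18
pad 2 to align 4 for score
score at 20 (size 4, align 4) → ends 24
vy at 24 (size 8, align 4) → ends 32
ammo at 32 (size 16, align 4) → ends 48
total 48 bytes, alignment 4

48 bytes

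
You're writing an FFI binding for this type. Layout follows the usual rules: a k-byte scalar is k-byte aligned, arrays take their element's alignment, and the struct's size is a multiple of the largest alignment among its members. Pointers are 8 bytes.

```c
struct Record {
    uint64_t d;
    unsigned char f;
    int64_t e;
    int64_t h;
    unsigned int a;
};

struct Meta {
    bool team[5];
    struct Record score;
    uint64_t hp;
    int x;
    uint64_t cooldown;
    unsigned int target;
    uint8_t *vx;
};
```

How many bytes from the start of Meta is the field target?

72

Record: @0: d [8B, align 8] → 8; @8: f [1B, align 1] → 9; +7 pad (align 8); @16: e [8B, align 8] → 24; @24: h [8B, align 8] → 32; @32: a [4B, align 4] → 36; +4 tail pad (align 8); size 40, align 8
@0: team [5B, align 1] → 5
+3 pad (align 8)
@8: score [40B, align 8] → 48
@48: hp [8B, align 8] → 56
@56: x [4B, align 4] → 60
+4 pad (align 8)
@64: cooldown [8B, align 8] → 72
@72: target [4B, align 4] → 76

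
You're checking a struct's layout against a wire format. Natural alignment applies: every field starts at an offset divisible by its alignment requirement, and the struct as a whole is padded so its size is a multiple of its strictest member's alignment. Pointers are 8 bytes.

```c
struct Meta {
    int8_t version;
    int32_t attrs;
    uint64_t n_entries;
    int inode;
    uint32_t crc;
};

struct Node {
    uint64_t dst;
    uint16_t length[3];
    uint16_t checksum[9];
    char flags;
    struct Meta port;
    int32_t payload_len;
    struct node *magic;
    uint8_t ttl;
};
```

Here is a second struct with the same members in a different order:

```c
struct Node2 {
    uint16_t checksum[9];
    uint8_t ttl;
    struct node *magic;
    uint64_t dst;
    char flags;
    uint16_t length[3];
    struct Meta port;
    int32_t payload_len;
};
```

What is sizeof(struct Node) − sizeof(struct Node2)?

Meta: @0: version [1B, align 1] → 1; +3 pad (align 4); @4: attrs [4B, align 4] → 8; @8: n_entries [8B, align 8] → 16; @16: inode [4B, align 4] → 20; @20: crc [4B, align 4] → 24; size 24, align 8
@0: dst [8B, align 8] → 8
@8: length [6B, align 2] → 14
@14: checksum [18B, align 2] → 32
@32: flags [1B, align 1] → 33
+7 pad (align 8)
@40: port [24B, align 8] → 64
@64: payload_len [4B, align 4] → 68
+4 pad (align 8)
@72: magic [8B, align 8] → 80
@80: ttl [1B, align 1] → 81
+7 tail pad (align 8)
size 88, align 8
— Node2 —
@0: checksum [18B, align 2] → 18
@18: ttl [1B, align 1] → 19
+5 pad (align 8)
@24: magic [8B, align 8] → 32
@32: dst [8B, align 8] → 40
@40: flags [1B, align 1] → 41
+1 pad (align 2)
@42: length [6B, align 2] → 48
@48: port [24B, align 8] → 72
@72: payload_len [4B, align 4] → 76
+4 tail pad (align 8)
size 80, align 8
88 − 80 = 8

8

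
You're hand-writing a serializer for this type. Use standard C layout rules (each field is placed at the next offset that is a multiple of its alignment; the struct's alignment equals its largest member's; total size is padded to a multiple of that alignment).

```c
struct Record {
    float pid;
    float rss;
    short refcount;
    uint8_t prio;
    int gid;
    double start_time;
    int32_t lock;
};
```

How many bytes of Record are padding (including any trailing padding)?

5

@0: pid [4B, align 4] → 4
@4: rss [4B, align 4] → 8
@8: refcount [2B, align 2] → 10
@10: prio [1B, align 1] → 11
+1 pad (align 4)
@12: gid [4B, align 4] → 16
@16: start_time [8B, align 8] → 24
@24: lock [4B, align 4] → 28
+4 tail pad (align 8)
size 32, align 8
data bytes 27, size 32 → padding 5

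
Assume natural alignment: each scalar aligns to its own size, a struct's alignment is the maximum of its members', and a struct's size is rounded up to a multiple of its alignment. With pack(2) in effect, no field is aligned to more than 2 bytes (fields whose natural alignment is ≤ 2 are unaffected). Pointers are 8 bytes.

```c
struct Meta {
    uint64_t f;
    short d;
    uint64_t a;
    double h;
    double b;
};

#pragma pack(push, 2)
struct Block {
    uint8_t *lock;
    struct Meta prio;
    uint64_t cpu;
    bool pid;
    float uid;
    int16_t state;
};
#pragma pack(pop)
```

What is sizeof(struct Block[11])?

704

Meta: 0..8  f  (8B, 8-aligned); 8..10  d  (2B, 2-aligned); 10..16  -- padding (6B); 16..24  a  (8B, 8-aligned); 24..32  h  (8B, 8-aligned); 32..40  b  (8B, 8-aligned); sizeof = 40, alignof = 8
0..8  lock  (8B, 2-aligned)
8..48  prio  (40B, 2-aligned)
48..56  cpu  (8B, 2-aligned)
56..57  pid  (1B, 1-aligned)
57..58  -- padding (1B)
58..62  uid  (4B, 2-aligned)
62..64  state  (2B, 2-aligned)
sizeof = 64, alignof = 2
array of 11: 11 × 64 = 704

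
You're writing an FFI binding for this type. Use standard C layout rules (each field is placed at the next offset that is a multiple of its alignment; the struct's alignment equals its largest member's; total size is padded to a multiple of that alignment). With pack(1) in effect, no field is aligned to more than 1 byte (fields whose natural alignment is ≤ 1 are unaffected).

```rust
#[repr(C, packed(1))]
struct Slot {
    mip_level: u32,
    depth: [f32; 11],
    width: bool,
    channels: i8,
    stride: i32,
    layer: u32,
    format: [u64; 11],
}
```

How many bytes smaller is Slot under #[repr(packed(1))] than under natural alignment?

6

natural layout:
  mip_level at 0 (size 4, align 4) → ends 4
  depth at 4 (size 44, align 4) → ends 48
  width at 48 (size 1, align 1) → ends 49
  channels at 49 (size 1, align 1) → ends 50
  pad 2 to align 4 for stride
  stride at 52 (size 4, align 4) → ends 56
  layer at 56 (size 4, align 4) → ends 60
  pad 4 to align 8 for format
  format at 64 (size 88, align 8) → ends 152
  total 152 bytes, alignment 8
packed(1) layout:
  mip_level at 0 (size 4, align 1) → ends 4
  depth at 4 (size 44, align 1) → ends 48
  width at 48 (size 1, align 1) → ends 49
  channels at 49 (size 1, align 1) → ends 50
  stride at 50 (size 4, align 1) → ends 54
  layer at 54 (size 4, align 1) → ends 58
  format at 58 (size 88, align 1) → ends 146
  total 146 bytes, alignment 1
152 − 146 = 6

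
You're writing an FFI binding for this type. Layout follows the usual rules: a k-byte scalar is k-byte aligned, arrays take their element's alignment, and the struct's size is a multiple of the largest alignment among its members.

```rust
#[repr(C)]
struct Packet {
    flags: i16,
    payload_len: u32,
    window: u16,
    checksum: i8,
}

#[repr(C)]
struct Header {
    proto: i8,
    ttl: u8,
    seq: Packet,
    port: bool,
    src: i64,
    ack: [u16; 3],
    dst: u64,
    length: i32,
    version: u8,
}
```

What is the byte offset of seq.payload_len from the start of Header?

8

Packet: @0: flags [2B, align 2] → 2; +2 pad (align 4); @4: payload_len [4B, align 4] → 8; @8: window [2B, align 2] → 10; @10: checksum [1B, align 1] → 11; +1 tail pad (align 4); size 12, align 4
@0: proto [1B, align 1] → 1
@1: ttl [1B, align 1] → 2
+2 pad (align 4)
@4: seq [12B, align 4] → 16
within Packet: payload_len at 4
4 + 4 = 8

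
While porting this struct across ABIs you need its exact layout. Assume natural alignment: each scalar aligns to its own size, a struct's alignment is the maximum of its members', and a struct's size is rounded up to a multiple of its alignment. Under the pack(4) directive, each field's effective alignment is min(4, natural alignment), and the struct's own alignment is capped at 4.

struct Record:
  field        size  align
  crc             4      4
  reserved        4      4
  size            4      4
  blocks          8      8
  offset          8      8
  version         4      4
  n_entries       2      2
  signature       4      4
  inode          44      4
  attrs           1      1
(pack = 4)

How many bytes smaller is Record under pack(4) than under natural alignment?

8

natural layout:
  @0: crc [4B, align 4] → 4
  @4: reserved [4B, align 4] → 8
  @8: size [4B, align 4] → 12
  +4 pad (align 8)
  @16: blocks [8B, align 8] → 24
  @24: offset [8B, align 8] → 32
  @32: version [4B, align 4] → 36
  @36: n_entries [2B, align 2] → 38
  +2 pad (align 4)
  @40: signature [4B, align 4] → 44
  @44: inode [44B, align 4] → 88
  @88: attrs [1B, align 1] → 89
  +7 tail pad (align 8)
  size 96, align 8
packed(4) layout:
  @0: crc [4B, align 4] → 4
  @4: reserved [4B, align 4] → 8
  @8: size [4B, align 4] → 12
  @12: blocks [8B, align 4] → 20
  @20: offset [8B, align 4] → 28
  @28: version [4B, align 4] → 32
  @32: n_entries [2B, align 2] → 34
  +2 pad (align 4)
  @36: signature [4B, align 4] → 40
  @40: inode [44B, align 4] → 84
  @84: attrs [1B, align 1] → 85
  +3 tail pad (align 4)
  size 88, align 4
96 − 88 = 8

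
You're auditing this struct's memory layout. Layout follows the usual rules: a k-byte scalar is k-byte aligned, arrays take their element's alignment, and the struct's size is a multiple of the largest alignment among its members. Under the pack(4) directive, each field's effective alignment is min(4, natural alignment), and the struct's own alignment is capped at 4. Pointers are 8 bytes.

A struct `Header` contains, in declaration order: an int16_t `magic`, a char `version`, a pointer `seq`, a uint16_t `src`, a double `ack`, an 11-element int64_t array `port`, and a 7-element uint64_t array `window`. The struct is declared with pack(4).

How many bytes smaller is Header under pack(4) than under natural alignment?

natural layout:
  0..2  magic  (2B, 2-aligned)
  2..3  version  (1B, 1-aligned)
  3..8  -- padding (5B)
  8..16  seq  (8B, 8-aligned)
  16..18  src  (2B, 2-aligned)
  18..24  -- padding (6B)
  24..32  ack  (8B, 8-aligned)
  32..120  port  (88B, 8-aligned)
  120..176  window  (56B, 8-aligned)
  sizeof = 176, alignof = 8
packed(4) layout:
  0..2  magic  (2B, 2-aligned)
  2..3  version  (1B, 1-aligned)
  3..4  -- padding (1B)
  4..12  seq  (8B, 4-aligned)
  12..14  src  (2B, 2-aligned)
  14..16  -- padding (2B)
  16..24  ack  (8B, 4-aligned)
  24..112  port  (88B, 4-aligned)
  112..168  window  (56B, 4-aligned)
  sizeof = 168, alignof = 4
176 − 168 = 8

8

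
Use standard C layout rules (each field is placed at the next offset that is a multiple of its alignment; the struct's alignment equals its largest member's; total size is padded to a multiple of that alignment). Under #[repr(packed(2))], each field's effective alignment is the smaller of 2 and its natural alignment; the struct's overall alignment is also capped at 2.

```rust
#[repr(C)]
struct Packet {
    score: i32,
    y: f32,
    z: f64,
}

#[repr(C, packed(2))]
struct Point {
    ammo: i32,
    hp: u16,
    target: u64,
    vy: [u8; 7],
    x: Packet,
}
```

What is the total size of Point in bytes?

Packet: @0: score [4B, align 4] → 4; @4: y [4B, align 4] → 8; @8: z [8B, align 8] → 16; size 16, align 8
@0: ammo [4B, align 2] → 4
@4: hp [2B, align 2] → 6
@6: target [8B, align 2] → 14
@14: vy [7B, align 1] → 21
+1 pad (align 2)
@22: x [16B, align 2] → 38
size 38, align 2

38 bytes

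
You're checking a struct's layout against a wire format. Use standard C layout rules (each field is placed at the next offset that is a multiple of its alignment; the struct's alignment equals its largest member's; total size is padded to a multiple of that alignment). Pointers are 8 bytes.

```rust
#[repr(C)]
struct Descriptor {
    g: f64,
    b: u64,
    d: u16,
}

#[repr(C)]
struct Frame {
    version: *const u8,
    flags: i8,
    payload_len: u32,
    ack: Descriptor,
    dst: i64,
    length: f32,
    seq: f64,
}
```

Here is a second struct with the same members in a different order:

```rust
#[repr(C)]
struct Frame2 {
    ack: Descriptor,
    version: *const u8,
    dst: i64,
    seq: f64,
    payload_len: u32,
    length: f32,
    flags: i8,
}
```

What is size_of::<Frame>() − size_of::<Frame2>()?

0

Descriptor: 0..8  g  (8B, 8-aligned); 8..16  b  (8B, 8-aligned); 16..18  d  (2B, 2-aligned); 18..24  -- tail padding (6B); sizeof = 24, alignof = 8
0..8  version  (8B, 8-aligned)
8..9  flags  (1B, 1-aligned)
9..12  -- padding (3B)
12..16  payload_len  (4B, 4-aligned)
16..40  ack  (24B, 8-aligned)
40..48  dst  (8B, 8-aligned)
48..52  length  (4B, 4-aligned)
52..56  -- padding (4B)
56..64  seq  (8B, 8-aligned)
sizeof = 64, alignof = 8
— Frame2 —
0..24  ack  (24B, 8-aligned)
24..32  version  (8B, 8-aligned)
32..40  dst  (8B, 8-aligned)
40..48  seq  (8B, 8-aligned)
48..52  payload_len  (4B, 4-aligned)
52..56  length  (4B, 4-aligned)
56..57  flags  (1B, 1-aligned)
57..64  -- tail padding (7B)
sizeof = 64, alignof = 8
64 − 64 = 0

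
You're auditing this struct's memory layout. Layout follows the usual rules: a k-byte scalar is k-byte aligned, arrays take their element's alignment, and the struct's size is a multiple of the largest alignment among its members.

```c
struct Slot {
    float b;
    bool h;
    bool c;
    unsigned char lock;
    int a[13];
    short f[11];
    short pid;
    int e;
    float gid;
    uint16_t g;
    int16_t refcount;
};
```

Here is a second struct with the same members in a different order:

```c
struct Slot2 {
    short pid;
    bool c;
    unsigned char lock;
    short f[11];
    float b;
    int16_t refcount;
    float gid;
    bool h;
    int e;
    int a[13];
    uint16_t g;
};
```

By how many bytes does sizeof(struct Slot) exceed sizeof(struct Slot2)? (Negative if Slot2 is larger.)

b at 0 (size 4, align 4) → ends 4
h at 4 (size 1, align 1) → ends 5
c at 5 (size 1, align 1) → ends 6
lock at 6 (size 1, align 1) → ends 7
pad 1 to align 4 for a
a at 8 (size 52, align 4) → ends 60
f at 60 (size 22, align 2) → ends 82
pid at 82 (size 2, align 2) → ends 84
e at 84 (size 4, align 4) → ends 88
gid at 88 (size 4, align 4) → ends 92
g at 92 (size 2, align 2) → ends 94
refcount at 94 (size 2, align 2) → ends 96
total 96 bytes, alignment 4
— Slot2 —
pid at 0 (size 2, align 2) → ends 2
c at 2 (size 1, align 1) → ends 3
lock at 3 (size 1, align 1) → ends 4
f at 4 (size 22, align 2) → ends 26
pad 2 to align 4 for b
b at 28 (size 4, align 4) → ends 32
refcount at 32 (size 2, align 2) → ends 34
pad 2 to align 4 for gid
gid at 36 (size 4, align 4) → ends 40
h at 40 (size 1, align 1) → ends 41
pad 3 to align 4 for e
e at 44 (size 4, align 4) → ends 48
a at 48 (size 52, align 4) → ends 100
g at 100 (size 2, align 2) → ends 102
tail pad 2 to reach multiple of 4
total 104 bytes, alignment 4
96 − 104 = -8

-8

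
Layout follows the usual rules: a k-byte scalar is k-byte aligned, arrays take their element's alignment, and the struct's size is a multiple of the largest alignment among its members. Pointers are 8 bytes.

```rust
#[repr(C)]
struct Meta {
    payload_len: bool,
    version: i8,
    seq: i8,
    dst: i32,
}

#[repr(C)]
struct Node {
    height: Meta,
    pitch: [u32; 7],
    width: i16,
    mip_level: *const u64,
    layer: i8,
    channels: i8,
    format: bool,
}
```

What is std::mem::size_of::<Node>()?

56 bytes

Meta: @0: payload_len [1B, align 1] → 1; @1: version [1B, align 1] → 2; @2: seq [1B, align 1] → 3; +1 pad (align 4); @4: dst [4B, align 4] → 8; size 8, align 4
@0: height [8B, align 4] → 8
@8: pitch [28B, align 4] → 36
@36: width [2B, align 2] → 38
+2 pad (align 8)
@40: mip_level [8B, align 8] → 48
@48: layer [1B, align 1] → 49
@49: channels [1B, align 1] → 50
@50: format [1B, align 1] → 51
+5 tail pad (align 8)
size 56, align 8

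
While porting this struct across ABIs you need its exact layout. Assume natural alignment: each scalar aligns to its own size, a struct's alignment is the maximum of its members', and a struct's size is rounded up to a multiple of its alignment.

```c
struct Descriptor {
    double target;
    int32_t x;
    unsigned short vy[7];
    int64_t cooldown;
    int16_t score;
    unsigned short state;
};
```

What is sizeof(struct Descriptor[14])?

672

0..8  target  (8B, 8-aligned)
8..12  x  (4B, 4-aligned)
12..26  vy  (14B, 2-aligned)
26..32  -- padding (6B)
32..40  cooldown  (8B, 8-aligned)
40..42  score  (2B, 2-aligned)
42..44  state  (2B, 2-aligned)
44..48  -- tail padding (4B)
sizeof = 48, alignof = 8
array of 14: 14 × 48 = 672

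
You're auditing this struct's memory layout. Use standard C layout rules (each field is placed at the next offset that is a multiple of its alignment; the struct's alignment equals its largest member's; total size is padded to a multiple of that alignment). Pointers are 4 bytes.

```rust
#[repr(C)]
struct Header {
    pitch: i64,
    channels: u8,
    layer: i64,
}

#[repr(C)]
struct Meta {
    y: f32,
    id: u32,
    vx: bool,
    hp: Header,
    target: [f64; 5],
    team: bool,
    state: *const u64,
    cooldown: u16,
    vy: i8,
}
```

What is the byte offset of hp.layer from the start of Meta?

Header: pitch at 0 (size 8, align 8) → ends 8; channels at 8 (size 1, align 1) → ends 9; pad 7 to align 8 for layer; layer at 16 (size 8, align 8) → ends 24; total 24 bytes, alignment 8
y at 0 (size 4, align 4) → ends 4
id at 4 (size 4, align 4) → ends 8
vx at 8 (size 1, align 1) → ends 9
pad 7 to align 8 for hp
hp at 16 (size 24, align 8) → ends 40
within Header: layer at 16
16 + 16 = 32

32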